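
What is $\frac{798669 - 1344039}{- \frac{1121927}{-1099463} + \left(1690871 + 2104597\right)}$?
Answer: $- \frac{12237023190}{85162811339} \approx -0.14369$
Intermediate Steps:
$\frac{798669 - 1344039}{- \frac{1121927}{-1099463} + \left(1690871 + 2104597\right)} = - \frac{545370}{\left(-1121927\right) \left(- \frac{1}{1099463}\right) + 3795468} = - \frac{545370}{\frac{1121927}{1099463} + 3795468} = - \frac{545370}{\frac{4172977755611}{1099463}} = \left(-545370\right) \frac{1099463}{4172977755611} = - \frac{12237023190}{85162811339}$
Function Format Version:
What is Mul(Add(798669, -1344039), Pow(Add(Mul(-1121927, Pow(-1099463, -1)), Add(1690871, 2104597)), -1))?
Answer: Rational(-12237023190, 85162811339) ≈ -0.14369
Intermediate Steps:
Mul(Add(798669, -1344039), Pow(Add(Mul(-1121927, Pow(-1099463, -1)), Add(1690871, 2104597)), -1)) = Mul(-545370, Pow(Add(Mul(-1121927, Rational(-1, 1099463)), 3795468), -1)) = Mul(-545370, Pow(Add(Rational(1121927, 1099463), 3795468), -1)) = Mul(-545370, Pow(Rational(4172977755611, 1099463), -1)) = Mul(-545370, Rational(1099463, 4172977755611)) = Rational(-12237023190, 85162811339)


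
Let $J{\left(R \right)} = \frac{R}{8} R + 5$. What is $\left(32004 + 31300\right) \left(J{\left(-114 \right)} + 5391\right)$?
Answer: $444425732$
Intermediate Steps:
$J{\left(R \right)} = 5 + \frac{R^{2}}{8}$ ($J{\left(R \right)} = R \frac{1}{8} R + 5 = \frac{R}{8} R + 5 = \frac{R^{2}}{8} + 5 = 5 + \frac{R^{2}}{8}$)
$\left(32004 + 31300\right) \left(J{\left(-114 \right)} + 5391\right) = \left(32004 + 31300\right) \left(\left(5 + \frac{\left(-114\right)^{2}}{8}\right) + 5391\right) = 63304 \left(\left(5 + \frac{1}{8} \cdot 12996\right) + 5391\right) = 63304 \left(\left(5 + \frac{3249}{2}\right) + 5391\right) = 63304 \left(\frac{3259}{2} + 5391\right) = 63304 \cdot \frac{14041}{2} = 444425732$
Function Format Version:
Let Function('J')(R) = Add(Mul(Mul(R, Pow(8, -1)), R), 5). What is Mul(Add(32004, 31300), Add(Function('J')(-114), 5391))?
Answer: 444425732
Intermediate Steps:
Function('J')(R) = Add(5, Mul(Rational(1, 8), Pow(R, 2))) (Function('J')(R) = Add(Mul(Mul(R, Rational(1, 8)), R), 5) = Add(Mul(Mul(Rational(1, 8), R), R), 5) = Add(Mul(Rational(1, 8), Pow(R, 2)), 5) = Add(5, Mul(Rational(1, 8), Pow(R, 2))))
Mul(Add(32004, 31300), Add(Function('J')(-114), 5391)) = Mul(Add(32004, 31300), Add(Add(5, Mul(Rational(1, 8), Pow(-114, 2))), 5391)) = Mul(63304, Add(Add(5, Mul(Rational(1, 8), 12996)), 5391)) = Mul(63304, Add(Add(5, Rational(3249, 2)), 5391)) = Mul(63304, Add(Rational(3259, 2), 5391)) = Mul(63304, Rational(14041, 2)) = 444425732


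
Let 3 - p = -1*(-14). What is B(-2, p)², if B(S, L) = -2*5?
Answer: 100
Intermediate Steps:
p = -11 (p = 3 - (-1)*(-14) = 3 - 1*14 = 3 - 14 = -11)
B(S, L) = -10
B(-2, p)² = (-10)² = 100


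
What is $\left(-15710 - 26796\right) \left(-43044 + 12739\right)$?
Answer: $1288144330$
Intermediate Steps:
$\left(-15710 - 26796\right) \left(-43044 + 12739\right) = \left(-42506\right) \left(-30305\right) = 1288144330$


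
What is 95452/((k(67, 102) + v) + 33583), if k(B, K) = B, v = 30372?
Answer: 6818/4573 ≈ 1.4909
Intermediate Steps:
95452/((k(67, 102) + v) + 33583) = 95452/((67 + 30372) + 33583) = 95452/(30439 + 33583) = 95452/64022 = 95452*(1/64022) = 6818/4573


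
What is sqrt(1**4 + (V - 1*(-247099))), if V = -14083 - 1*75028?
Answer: sqrt(157989) ≈ 397.48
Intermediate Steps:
V = -89111 (V = -14083 - 75028 = -89111)
sqrt(1**4 + (V - 1*(-247099))) = sqrt(1**4 + (-89111 - 1*(-247099))) = sqrt(1 + (-89111 + 247099)) = sqrt(1 + 157988) = sqrt(157989)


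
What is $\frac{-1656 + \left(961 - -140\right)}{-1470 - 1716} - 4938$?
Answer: $- \frac{5243971}{1062} \approx -4937.8$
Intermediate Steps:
$\frac{-1656 + \left(961 - -140\right)}{-1470 - 1716} - 4938 = \frac{-1656 + \left(961 + 140\right)}{-3186} - 4938 = \left(-1656 + 1101\right) \left(- \frac{1}{3186}\right) - 4938 = \left(-555\right) \left(- \frac{1}{3186}\right) - 4938 = \frac{185}{1062} - 4938 = - \frac{5243971}{1062}$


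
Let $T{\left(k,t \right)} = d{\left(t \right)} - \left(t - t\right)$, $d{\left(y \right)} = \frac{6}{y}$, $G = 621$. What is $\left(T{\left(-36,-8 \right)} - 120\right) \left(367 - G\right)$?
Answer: $\frac{61341}{2} \approx 30671.0$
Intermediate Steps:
$T{\left(k,t \right)} = \frac{6}{t}$ ($T{\left(k,t \right)} = \frac{6}{t} - \left(t - t\right) = \frac{6}{t} - 0 = \frac{6}{t} + 0 = \frac{6}{t}$)
$\left(T{\left(-36,-8 \right)} - 120\right) \left(367 - G\right) = \left(\frac{6}{-8} - 120\right) \left(367 - 621\right) = \left(6 \left(- \frac{1}{8}\right) - 120\right) \left(367 - 621\right) = \left(- \frac{3}{4} - 120\right) \left(-254\right) = \left(- \frac{483}{4}\right) \left(-254\right) = \frac{61341}{2}$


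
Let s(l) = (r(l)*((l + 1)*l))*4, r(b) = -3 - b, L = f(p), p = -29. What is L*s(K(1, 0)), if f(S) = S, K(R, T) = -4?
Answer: -1392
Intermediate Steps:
L = -29
s(l) = 4*l*(1 + l)*(-3 - l) (s(l) = ((-3 - l)*((l + 1)*l))*4 = ((-3 - l)*((1 + l)*l))*4 = ((-3 - l)*(l*(1 + l)))*4 = (l*(1 + l)*(-3 - l))*4 = 4*l*(1 + l)*(-3 - l))
L*s(K(1, 0)) = -(-116)*(-4)*(1 - 4)*(3 - 4) = -(-116)*(-4)*(-3)*(-1) = -29*48 = -1392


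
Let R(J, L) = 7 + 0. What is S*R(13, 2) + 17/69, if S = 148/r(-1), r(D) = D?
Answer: -71467/69 ≈ -1035.8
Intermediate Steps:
R(J, L) = 7
S = -148 (S = 148/(-1) = 148*(-1) = -148)
S*R(13, 2) + 17/69 = -148*7 + 17/69 = -1036 + 17*(1/69) = -1036 + 17/69 = -71467/69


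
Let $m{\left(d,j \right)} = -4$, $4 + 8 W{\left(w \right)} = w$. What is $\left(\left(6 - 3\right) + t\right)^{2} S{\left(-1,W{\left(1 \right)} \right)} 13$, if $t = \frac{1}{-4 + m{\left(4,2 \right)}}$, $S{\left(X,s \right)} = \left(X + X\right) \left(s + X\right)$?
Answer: $\frac{75647}{256} \approx 295.5$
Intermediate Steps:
$W{\left(w \right)} = - \frac{1}{2} + \frac{w}{8}$
$S{\left(X,s \right)} = 2 X \left(X + s\right)$
$t = - \frac{1}{8}$ ($t = \frac{1}{-4 - 4} = \frac{1}{-8} = - \frac{1}{8} \approx -0.125$)
$\left(\left(6 - 3\right) + t\right)^{2} S{\left(-1,W{\left(1 \right)} \right)} 13 = \left(\left(6 - 3\right) - \frac{1}{8}\right)^{2} \cdot 2 \left(-1\right) \left(-1 + \left(- \frac{1}{2} + \frac{1}{8} \cdot 1\right)\right) 13 = \left(3 - \frac{1}{8}\right)^{2} \cdot 2 \left(-1\right) \left(-1 + \left(- \frac{1}{2} + \frac{1}{8}\right)\right) 13 = \left(\frac{23}{8}\right)^{2} \cdot 2 \left(-1\right) \left(-1 - \frac{3}{8}\right) 13 = \frac{529 \cdot 2 \left(-1\right) \left(- \frac{11}{8}\right)}{64} \cdot 13 = \frac{529}{64} \cdot \frac{11}{4} \cdot 13 = \frac{5819}{256} \cdot 13 = \frac{75647}{256}$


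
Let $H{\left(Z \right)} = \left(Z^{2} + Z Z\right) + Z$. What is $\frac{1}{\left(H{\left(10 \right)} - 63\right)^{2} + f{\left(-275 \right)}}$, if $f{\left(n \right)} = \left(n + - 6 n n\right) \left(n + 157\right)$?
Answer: $\frac{1}{53596559} \approx 1.8658 \cdot 10^{-8}$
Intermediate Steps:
$f{\left(n \right)} = \left(157 + n\right) \left(n - 6 n^{2}\right)$ ($f{\left(n \right)} = \left(n - 6 n^{2}\right) \left(157 + n\right) = \left(157 + n\right) \left(n - 6 n^{2}\right)$)
$H{\left(Z \right)} = Z + 2 Z^{2}$ ($H{\left(Z \right)} = \left(Z^{2} + Z^{2}\right) + Z = 2 Z^{2} + Z = Z + 2 Z^{2}$)
$\frac{1}{\left(H{\left(10 \right)} - 63\right)^{2} + f{\left(-275 \right)}} = \frac{1}{\left(10 \left(1 + 2 \cdot 10\right) - 63\right)^{2} - 275 \left(157 - -258775 - 6 \left(-275\right)^{2}\right)} = \frac{1}{\left(10 \left(1 + 20\right) - 63\right)^{2} - 275 \left(157 + 258775 - 453750\right)} = \frac{1}{\left(10 \cdot 21 - 63\right)^{2} - 275 \left(157 + 258775 - 453750\right)} = \frac{1}{\left(210 - 63\right)^{2} - -53574950} = \frac{1}{147^{2} + 53574950} = \frac{1}{21609 + 53574950} = \frac{1}{53596559}$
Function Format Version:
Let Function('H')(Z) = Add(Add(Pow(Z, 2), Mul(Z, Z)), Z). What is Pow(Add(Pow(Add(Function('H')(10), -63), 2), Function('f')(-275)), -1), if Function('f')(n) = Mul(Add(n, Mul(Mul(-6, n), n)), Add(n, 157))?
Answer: Rational(1, 53596559) ≈ 1.8658e-8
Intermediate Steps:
Function('f')(n) = Mul(Add(157, n), Add(n, Mul(-6, Pow(n, 2)))) (Function('f')(n) = Mul(Add(n, Mul(-6, Pow(n, 2))), Add(157, n)) = Mul(Add(157, n), Add(n, Mul(-6, Pow(n, 2)))))
Function('H')(Z) = Add(Z, Mul(2, Pow(Z, 2))) (Function('H')(Z) = Add(Add(Pow(Z, 2), Pow(Z, 2)), Z) = Add(Mul(2, Pow(Z, 2)), Z) = Add(Z, Mul(2, Pow(Z, 2))))
Pow(Add(Pow(Add(Function('H')(10), -63), 2), Function('f')(-275)), -1) = Pow(Add(Pow(Add(Mul(10, Add(1, Mul(2, 10))), -63), 2), Mul(-275, Add(157, Mul(-941, -275), Mul(-6, Pow(-275, 2))))), -1) = Pow(Add(Pow(Add(Mul(10, Add(1, 20)), -63), 2), Mul(-275, Add(157, 258775, Mul(-6, 75625)))), -1) = Pow(Add(Pow(Add(Mul(10, 21), -63), 2), Mul(-275, Add(157, 258775, -453750))), -1) = Pow(Add(Pow(Add(210, -63), 2), Mul(-275, -194818)), -1) = Pow(Add(Pow(147, 2), 53574950), -1) = Pow(Add(21609, 53574950), -1) = Pow(53596559, -1) = Rational(1, 53596559)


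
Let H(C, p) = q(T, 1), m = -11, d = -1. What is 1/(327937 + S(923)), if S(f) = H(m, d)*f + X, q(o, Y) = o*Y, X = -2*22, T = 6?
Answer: 1/333431 ≈ 2.9991e-6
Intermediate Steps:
X = -44
q(o, Y) = Y*o
H(C, p) = 6 (H(C, p) = 1*6 = 6)
S(f) = -44 + 6*f (S(f) = 6*f - 44 = -44 + 6*f)
1/(327937 + S(923)) = 1/(327937 + (-44 + 6*923)) = 1/(327937 + (-44 + 5538)) = 1/(327937 + 5494) = 1/333431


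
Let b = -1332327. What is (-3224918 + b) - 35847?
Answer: -4593092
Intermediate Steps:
(-3224918 + b) - 35847 = (-3224918 - 1332327) - 35847 = -4557245 - 35847 = -4593092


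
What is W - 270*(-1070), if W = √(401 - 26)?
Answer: 288900 + 5*√15 ≈ 2.8892e+5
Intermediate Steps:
W = 5*√15 (W = √375 = 5*√15 ≈ 19.365)
W - 270*(-1070) = 5*√15 - 270*(-1070) = 5*√15 + 288900 = 288900 + 5*√15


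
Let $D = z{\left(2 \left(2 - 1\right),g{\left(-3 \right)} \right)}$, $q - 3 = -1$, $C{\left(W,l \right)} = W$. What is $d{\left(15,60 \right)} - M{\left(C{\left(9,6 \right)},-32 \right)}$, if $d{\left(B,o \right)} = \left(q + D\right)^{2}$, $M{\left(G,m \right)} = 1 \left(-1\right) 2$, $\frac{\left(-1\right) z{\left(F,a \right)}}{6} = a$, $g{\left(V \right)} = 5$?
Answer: $786$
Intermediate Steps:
$z{\left(F,a \right)} = - 6 a$
$q = 2$ ($q = 3 - 1 = 2$)
$M{\left(G,m \right)} = -2$ ($M{\left(G,m \right)} = \left(-1\right) 2 = -2$)
$D = -30$ ($D = \left(-6\right) 5 = -30$)
$d{\left(B,o \right)} = 784$ ($d{\left(B,o \right)} = \left(2 - 30\right)^{2} = \left(-28\right)^{2} = 784$)
$d{\left(15,60 \right)} - M{\left(C{\left(9,6 \right)},-32 \right)} = 784 - -2 = 784 + 2 = 786$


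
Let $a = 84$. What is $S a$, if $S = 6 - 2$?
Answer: $336$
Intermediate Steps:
$S = 4$ ($S = 6 - 2 = 4$)
$S a = 4 \cdot 84 = 336$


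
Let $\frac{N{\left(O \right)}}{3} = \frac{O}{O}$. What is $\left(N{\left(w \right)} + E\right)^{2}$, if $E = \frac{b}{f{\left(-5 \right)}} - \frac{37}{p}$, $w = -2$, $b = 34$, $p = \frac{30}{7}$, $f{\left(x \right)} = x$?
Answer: $\frac{139129}{900} \approx 154.59$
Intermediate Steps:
$p = \frac{30}{7}$ ($p = 30 \cdot \frac{1}{7} = \frac{30}{7} \approx 4.2857$)
$N{\left(O \right)} = 3$ ($N{\left(O \right)} = 3 \frac{O}{O} = 3 \cdot 1 = 3$)
$E = - \frac{463}{30}$ ($E = \frac{34}{-5} - \frac{37}{\frac{30}{7}} = 34 \left(- \frac{1}{5}\right) - \frac{259}{30} = - \frac{34}{5} - \frac{259}{30} = - \frac{463}{30} \approx -15.433$)
$\left(N{\left(w \right)} + E\right)^{2} = \left(3 - \frac{463}{30}\right)^{2} = \left(- \frac{373}{30}\right)^{2} = \frac{139129}{900}$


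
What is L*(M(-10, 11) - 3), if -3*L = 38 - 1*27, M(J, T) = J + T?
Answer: 22/3 ≈ 7.3333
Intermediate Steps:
L = -11/3 (L = -(38 - 1*27)/3 = -(38 - 27)/3 = -⅓*11 = -11/3 ≈ -3.6667)
L*(M(-10, 11) - 3) = -11*((-10 + 11) - 3)/3 = -11*(1 - 3)/3 = -11/3*(-2) = 22/3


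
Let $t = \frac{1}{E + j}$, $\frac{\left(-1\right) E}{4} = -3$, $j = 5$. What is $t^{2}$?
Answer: $\frac{1}{289} \approx 0.0034602$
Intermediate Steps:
$E = 12$ ($E = \left(-4\right) \left(-3\right) = 12$)
$t = \frac{1}{17}$ ($t = \frac{1}{12 + 5} = \frac{1}{17} \approx 0.058824$)
$t^{2} = \left(\frac{1}{17}\right)^{2} = \frac{1}{289}$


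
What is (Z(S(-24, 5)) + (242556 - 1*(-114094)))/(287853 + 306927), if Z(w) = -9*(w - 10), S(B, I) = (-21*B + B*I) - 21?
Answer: 353473/594780 ≈ 0.59429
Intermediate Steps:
S(B, I) = -21 - 21*B + B*I
Z(w) = 90 - 9*w (Z(w) = -9*(-10 + w) = 90 - 9*w)
(Z(S(-24, 5)) + (242556 - 1*(-114094)))/(287853 + 306927) = ((90 - 9*(-21 - 21*(-24) - 24*5)) + (242556 - 1*(-114094)))/(287853 + 306927) = ((90 - 9*(-21 + 504 - 120)) + (242556 + 114094))/594780 = ((90 - 9*363) + 356650)*(1/594780) = ((90 - 3267) + 356650)*(1/594780) = (-3177 + 356650)*(1/594780) = 353473*(1/594780) = 353473/594780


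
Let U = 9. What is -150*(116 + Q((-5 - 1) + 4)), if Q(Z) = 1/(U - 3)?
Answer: -17425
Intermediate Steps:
Q(Z) = 1/6 (Q(Z) = 1/(9 - 3) = 1/6)
-150*(116 + Q((-5 - 1) + 4)) = -150*(116 + 1/6) = -150*697/6 = -17425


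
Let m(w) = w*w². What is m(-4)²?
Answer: 4096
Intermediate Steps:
m(w) = w³
m(-4)² = ((-4)³)² = (-64)² = 4096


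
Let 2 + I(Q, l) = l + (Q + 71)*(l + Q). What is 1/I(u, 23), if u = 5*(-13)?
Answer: -1/231 ≈ -0.0043290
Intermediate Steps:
u = -65
I(Q, l) = -2 + l + (71 + Q)*(Q + l) (I(Q, l) = -2 + (l + (Q + 71)*(l + Q)) = -2 + (l + (71 + Q)*(Q + l)) = -2 + l + (71 + Q)*(Q + l))
1/I(u, 23) = 1/(-2 + (-65)**2 + 71*(-65) + 72*23 - 65*23) = 1/(-2 + 4225 - 4615 + 1656 - 1495) = 1/(-231) = -1/231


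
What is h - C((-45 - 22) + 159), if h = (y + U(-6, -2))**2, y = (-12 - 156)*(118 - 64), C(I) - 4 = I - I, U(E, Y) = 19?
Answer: 81956805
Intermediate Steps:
C(I) = 4 (C(I) = 4 + (I - I) = 4 + 0 = 4)
y = -9072 (y = -168*54 = -9072)
h = 81956809 (h = (-9072 + 19)**2 = (-9053)**2 = 81956809)
h - C((-45 - 22) + 159) = 81956809 - 1*4 = 81956809 - 4 = 81956805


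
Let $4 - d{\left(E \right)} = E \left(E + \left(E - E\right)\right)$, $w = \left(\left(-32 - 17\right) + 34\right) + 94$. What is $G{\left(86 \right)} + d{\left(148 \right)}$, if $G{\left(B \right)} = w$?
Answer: $-21821$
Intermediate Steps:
$w = 79$ ($w = \left(-49 + 34\right) + 94 = -15 + 94 = 79$)
$d{\left(E \right)} = 4 - E^{2}$ ($d{\left(E \right)} = 4 - E \left(E + \left(E - E\right)\right) = 4 - E \left(E + 0\right) = 4 - E E = 4 - E^{2}$)
$G{\left(B \right)} = 79$
$G{\left(86 \right)} + d{\left(148 \right)} = 79 + \left(4 - 148^{2}\right) = 79 + \left(4 - 21904\right) = 79 - 21900 = -21821$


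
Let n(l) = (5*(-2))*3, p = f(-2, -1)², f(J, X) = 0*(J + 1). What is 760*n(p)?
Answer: -22800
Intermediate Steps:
f(J, X) = 0 (f(J, X) = 0*(1 + J) = 0)
p = 0 (p = 0² = 0)
n(l) = -30 (n(l) = -10*3 = -30)
760*n(p) = 760*(-30) = -22800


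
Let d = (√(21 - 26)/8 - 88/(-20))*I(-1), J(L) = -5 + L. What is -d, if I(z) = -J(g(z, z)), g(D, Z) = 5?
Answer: 0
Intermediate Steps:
I(z) = 0 (I(z) = -(-5 + 5) = -1*0 = 0)
d = 0 (d = (√(21 - 26)/8 - 88/(-20))*0 = (√(-5)*(⅛) - 88*(-1/20))*0 = ((I*√5)*(⅛) + 22/5)*0 = (I*√5/8 + 22/5)*0 = (22/5 + I*√5/8)*0 = 0)
-d = -1*0 = 0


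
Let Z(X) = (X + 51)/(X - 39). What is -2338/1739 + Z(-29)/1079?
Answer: -85790997/63796954 ≈ -1.3448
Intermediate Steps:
Z(X) = (51 + X)/(-39 + X)
-2338/1739 + Z(-29)/1079 = -2338/1739 + ((51 - 29)/(-39 - 29))/1079 = -2338*1/1739 + (22/(-68))*(1/1079) = -2338/1739 - 1/68*22*(1/1079) = -2338/1739 - 11/34*1/1079 = -2338/1739 - 11/36686 = -85790997/63796954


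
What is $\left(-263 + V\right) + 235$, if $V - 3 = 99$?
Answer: $74$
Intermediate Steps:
$V = 102$ ($V = 3 + 99 = 102$)
$\left(-263 + V\right) + 235 = \left(-263 + 102\right) + 235 = -161 + 235 = 74$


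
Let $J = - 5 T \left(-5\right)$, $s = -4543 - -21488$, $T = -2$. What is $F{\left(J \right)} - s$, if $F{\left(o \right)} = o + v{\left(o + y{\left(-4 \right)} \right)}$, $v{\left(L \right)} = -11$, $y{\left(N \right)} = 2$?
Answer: $-17006$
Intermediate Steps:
$s = 16945$ ($s = -4543 + 21488 = 16945$)
$J = -50$ ($J = \left(-5\right) \left(-2\right) \left(-5\right) = 10 \left(-5\right) = -50$)
$F{\left(o \right)} = -11 + o$ ($F{\left(o \right)} = o - 11 = -11 + o$)
$F{\left(J \right)} - s = \left(-11 - 50\right) - 16945 = -61 - 16945 = -17006$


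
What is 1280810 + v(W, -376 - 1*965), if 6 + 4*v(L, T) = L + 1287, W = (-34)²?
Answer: 5125677/4 ≈ 1.2814e+6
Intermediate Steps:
W = 1156
v(L, T) = 1281/4 + L/4 (v(L, T) = -3/2 + (L + 1287)/4 = -3/2 + (1287 + L)/4 = -3/2 + (1287/4 + L/4) = 1281/4 + L/4)
1280810 + v(W, -376 - 1*965) = 1280810 + (1281/4 + (¼)*1156) = 1280810 + (1281/4 + 289) = 1280810 + 2437/4 = 5125677/4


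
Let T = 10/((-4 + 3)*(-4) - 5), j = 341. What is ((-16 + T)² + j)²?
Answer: 1034289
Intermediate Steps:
T = -10 (T = 10/(-1*(-4) - 5) = 10/(4 - 5) = 10/(-1) = 10*(-1) = -10)
((-16 + T)² + j)² = ((-16 - 10)² + 341)² = ((-26)² + 341)² = (676 + 341)² = 1017² = 1034289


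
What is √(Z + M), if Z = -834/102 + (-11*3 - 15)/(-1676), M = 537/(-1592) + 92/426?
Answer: I*√12060732388579968558/1207690404 ≈ 2.8756*I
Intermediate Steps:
M = -41149/339096 (M = 537*(-1/1592) + 92*(1/426) = -537/1592 + 46/213 = -41149/339096 ≈ -0.12135)
Z = -58037/7123 (Z = -834*1/102 + (-33 - 15)*(-1/1676) = -139/17 - 48*(-1/1676) = -139/17 + 12/419 = -58037/7123 ≈ -8.1478)
√(Z + M) = √(-58037/7123 - 41149/339096) = √(-19973218879/2415380808) = I*√12060732388579968558/1207690404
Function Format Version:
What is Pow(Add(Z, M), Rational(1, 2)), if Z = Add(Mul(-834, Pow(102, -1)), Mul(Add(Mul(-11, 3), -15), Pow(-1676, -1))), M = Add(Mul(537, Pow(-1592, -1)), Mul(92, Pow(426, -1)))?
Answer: Mul(Rational(1, 1207690404), I, Pow(12060732388579968558, Rational(1, 2))) ≈ Mul(2.8756, I)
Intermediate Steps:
M = Rational(-41149, 339096) (M = Add(Mul(537, Rational(-1, 1592)), Mul(92, Rational(1, 426))) = Add(Rational(-537, 1592), Rational(46, 213)) = Rational(-41149, 339096) ≈ -0.12135)
Z = Rational(-58037, 7123) (Z = Add(Mul(-834, Rational(1, 102)), Mul(Add(-33, -15), Rational(-1, 1676))) = Add(Rational(-139, 17), Mul(-48, Rational(-1, 1676))) = Add(Rational(-139, 17), Rational(12, 419)) = Rational(-58037, 7123) ≈ -8.1478)
Pow(Add(Z, M), Rational(1, 2)) = Pow(Add(Rational(-58037, 7123), Rational(-41149, 339096)), Rational(1, 2)) = Pow(Rational(-19973218879, 2415380808), Rational(1, 2)) = Mul(Rational(1, 1207690404), I, Pow(12060732388579968558, Rational(1, 2)))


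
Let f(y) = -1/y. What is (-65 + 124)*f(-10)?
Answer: 59/10 ≈ 5.9000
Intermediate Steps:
(-65 + 124)*f(-10) = (-65 + 124)*(-1/(-10)) = 59*(-1*(-1/10)) = 59*(1/10) = 59/10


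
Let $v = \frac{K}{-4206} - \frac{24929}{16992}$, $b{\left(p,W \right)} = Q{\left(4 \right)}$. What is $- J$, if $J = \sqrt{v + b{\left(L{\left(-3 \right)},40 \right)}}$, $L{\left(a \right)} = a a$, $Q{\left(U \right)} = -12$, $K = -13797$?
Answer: $- \frac{i \sqrt{10036905257222}}{992616} \approx - 3.1917 i$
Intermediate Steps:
$L{\left(a \right)} = a^{2}$
$b{\left(p,W \right)} = -12$
$v = \frac{21597875}{11911392}$ ($v = - \frac{13797}{-4206} - \frac{24929}{16992} = \left(-13797\right) \left(- \frac{1}{4206}\right) - \frac{24929}{16992} = \frac{4599}{1402} - \frac{24929}{16992} = \frac{21597875}{11911392} \approx 1.8132$)
$J = \frac{i \sqrt{10036905257222}}{992616}$ ($J = \sqrt{\frac{21597875}{11911392} - 12} = \sqrt{- \frac{121338829}{11911392}} = \frac{i \sqrt{10036905257222}}{992616} \approx 3.1917 i$)
$- J = - \frac{i \sqrt{10036905257222}}{992616}$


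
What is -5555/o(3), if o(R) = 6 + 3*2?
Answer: -5555/12 ≈ -462.92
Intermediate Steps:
o(R) = 12 (o(R) = 6 + 6 = 12)
-5555/o(3) = -5555/12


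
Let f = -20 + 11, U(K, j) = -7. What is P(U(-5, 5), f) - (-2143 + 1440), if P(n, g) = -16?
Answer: 687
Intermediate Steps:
f = -9
P(U(-5, 5), f) - (-2143 + 1440) = -16 - (-2143 + 1440) = -16 - 1*(-703) = -16 + 703 = 687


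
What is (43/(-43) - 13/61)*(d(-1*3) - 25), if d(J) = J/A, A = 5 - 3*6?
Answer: 23828/793 ≈ 30.048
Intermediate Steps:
A = -13 (A = 5 - 18 = -13)
d(J) = -J/13 (d(J) = J/(-13) = J*(-1/13) = -J/13)
(43/(-43) - 13/61)*(d(-1*3) - 25) = (43/(-43) - 13/61)*(-(-1)*3/13 - 25) = (43*(-1/43) - 13*1/61)*(-1/13*(-3) - 25) = (-1 - 13/61)*(3/13 - 25) = -74/61*(-322/13) = 23828/793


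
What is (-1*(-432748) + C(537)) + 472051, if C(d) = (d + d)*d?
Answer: 1481537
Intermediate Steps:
C(d) = 2*d**2 (C(d) = (2*d)*d = 2*d**2)
(-1*(-432748) + C(537)) + 472051 = (-1*(-432748) + 2*537**2) + 472051 = (432748 + 2*288369) + 472051 = (432748 + 576738) + 472051 = 1009486 + 472051 = 1481537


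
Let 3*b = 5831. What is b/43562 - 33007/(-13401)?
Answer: 1463898011/583774362 ≈ 2.5076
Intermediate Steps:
b = 5831/3 (b = (1/3)*5831 = 5831/3 ≈ 1943.7)
b/43562 - 33007/(-13401) = (5831/3)/43562 - 33007/(-13401) = (5831/3)*(1/43562) - 33007*(-1/13401) = 5831/130686 + 33007/13401 = 1463898011/583774362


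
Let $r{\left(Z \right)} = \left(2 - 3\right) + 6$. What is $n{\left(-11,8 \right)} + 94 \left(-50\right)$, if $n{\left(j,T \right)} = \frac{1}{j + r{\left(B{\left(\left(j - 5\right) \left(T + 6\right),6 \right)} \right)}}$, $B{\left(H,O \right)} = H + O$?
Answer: $- \frac{28201}{6} \approx -4700.2$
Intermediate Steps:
$r{\left(Z \right)} = 5$ ($r{\left(Z \right)} = -1 + 6 = 5$)
$n{\left(j,T \right)} = \frac{1}{5 + j}$ ($n{\left(j,T \right)} = \frac{1}{j + 5} = \frac{1}{5 + j}$)
$n{\left(-11,8 \right)} + 94 \left(-50\right) = \frac{1}{5 - 11} + 94 \left(-50\right) = \frac{1}{-6} - 4700 = - \frac{1}{6} - 4700 = - \frac{28201}{6}$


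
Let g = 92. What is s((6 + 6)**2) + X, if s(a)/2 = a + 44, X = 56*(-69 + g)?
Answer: 1664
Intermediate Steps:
X = 1288 (X = 56*(-69 + 92) = 56*23 = 1288)
s(a) = 88 + 2*a (s(a) = 2*(a + 44) = 2*(44 + a) = 88 + 2*a)
s((6 + 6)**2) + X = (88 + 2*(6 + 6)**2) + 1288 = (88 + 2*12**2) + 1288 = (88 + 2*144) + 1288 = (88 + 288) + 1288 = 376 + 1288 = 1664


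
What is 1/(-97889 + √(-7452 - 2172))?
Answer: -97889/9582265945 - 2*I*√2406/9582265945 ≈ -1.0216e-5 - 1.0238e-8*I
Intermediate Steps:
1/(-97889 + √(-7452 - 2172)) = 1/(-97889 + √(-9624)) = 1/(-97889 + 2*I*√2406)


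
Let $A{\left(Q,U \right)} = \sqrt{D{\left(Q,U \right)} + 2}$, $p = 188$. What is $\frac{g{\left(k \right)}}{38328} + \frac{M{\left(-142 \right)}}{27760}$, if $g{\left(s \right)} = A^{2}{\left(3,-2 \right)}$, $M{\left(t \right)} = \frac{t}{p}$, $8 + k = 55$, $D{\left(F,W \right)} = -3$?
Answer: $- \frac{666341}{12501827040} \approx -5.3299 \cdot 10^{-5}$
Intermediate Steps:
$k = 47$ ($k = -8 + 55 = 47$)
$M{\left(t \right)} = \frac{t}{188}$
$A{\left(Q,U \right)} = i$ ($A{\left(Q,U \right)} = \sqrt{-3 + 2} = \sqrt{-1} = i$)
$g{\left(s \right)} = -1$ ($g{\left(s \right)} = i^{2} = -1$)
$\frac{g{\left(k \right)}}{38328} + \frac{M{\left(-142 \right)}}{27760} = - \frac{1}{38328} + \frac{\frac{1}{188} \left(-142\right)}{27760} = \left(-1\right) \frac{1}{38328} - \frac{71}{2609440} = - \frac{1}{38328} - \frac{71}{2609440} = - \frac{666341}{12501827040}$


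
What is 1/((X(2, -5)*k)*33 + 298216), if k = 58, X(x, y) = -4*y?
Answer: 1/336496 ≈ 2.9718e-6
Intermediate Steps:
1/((X(2, -5)*k)*33 + 298216) = 1/((-4*(-5)*58)*33 + 298216) = 1/((20*58)*33 + 298216) = 1/(1160*33 + 298216) = 1/(38280 + 298216) = 1/336496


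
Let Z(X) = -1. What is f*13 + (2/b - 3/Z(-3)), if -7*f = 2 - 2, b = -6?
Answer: 8/3 ≈ 2.6667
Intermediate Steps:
f = 0 (f = -(2 - 2)/7 = -1/7*0 = 0)
f*13 + (2/b - 3/Z(-3)) = 0*13 + (2/(-6) - 3/(-1)) = 0 + (2*(-1/6) - 3*(-1)) = 0 + (-1/3 + 3) = 0 + 8/3 = 8/3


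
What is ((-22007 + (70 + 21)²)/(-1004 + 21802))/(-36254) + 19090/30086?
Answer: 3598619267679/5671291419878 ≈ 0.63453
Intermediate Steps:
((-22007 + (70 + 21)²)/(-1004 + 21802))/(-36254) + 19090/30086 = ((-22007 + 91²)/20798)*(-1/36254) + 19090*(1/30086) = ((-22007 + 8281)*(1/20798))*(-1/36254) + 9545/15043 = -13726*1/20798*(-1/36254) + 9545/15043 = -6863/10399*(-1/36254) + 9545/15043 = 6863/377005346 + 9545/15043 = 3598619267679/5671291419878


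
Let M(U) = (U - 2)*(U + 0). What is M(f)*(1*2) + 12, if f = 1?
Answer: 10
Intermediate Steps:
M(U) = U*(-2 + U) (M(U) = (-2 + U)*U = U*(-2 + U))
M(f)*(1*2) + 12 = (1*(-2 + 1))*(1*2) + 12 = (1*(-1))*2 + 12 = -1*2 + 12 = -2 + 12 = 10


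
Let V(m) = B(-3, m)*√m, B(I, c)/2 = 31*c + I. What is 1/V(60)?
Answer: √15/111420 ≈ 3.4760e-5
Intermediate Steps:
B(I, c) = 2*I + 62*c (B(I, c) = 2*(31*c + I) = 2*(I + 31*c) = 2*I + 62*c)
V(m) = √m*(-6 + 62*m) (V(m) = (2*(-3) + 62*m)*√m = (-6 + 62*m)*√m = √m*(-6 + 62*m))
1/V(60) = 1/(√60*(-6 + 62*60)) = 1/((2*√15)*(-6 + 3720)) = 1/((2*√15)*3714) = 1/(7428*√15) = √15/111420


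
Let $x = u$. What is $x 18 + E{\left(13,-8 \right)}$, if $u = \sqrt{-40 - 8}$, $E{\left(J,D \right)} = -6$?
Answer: $-6 + 72 i \sqrt{3} \approx -6.0 + 124.71 i$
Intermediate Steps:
$u = 4 i \sqrt{3}$ ($u = \sqrt{-48} = 4 i \sqrt{3} \approx 6.9282 i$)
$x = 4 i \sqrt{3} \approx 6.9282 i$
$x 18 + E{\left(13,-8 \right)} = 4 i \sqrt{3} \cdot 18 - 6 = 72 i \sqrt{3} - 6 = -6 + 72 i \sqrt{3}$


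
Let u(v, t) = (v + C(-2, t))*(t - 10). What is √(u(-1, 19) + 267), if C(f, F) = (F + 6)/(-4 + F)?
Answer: √273 ≈ 16.523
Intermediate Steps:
C(f, F) = (6 + F)/(-4 + F)
u(v, t) = (-10 + t)*(v + (6 + t)/(-4 + t)) (u(v, t) = (v + (6 + t)/(-4 + t))*(t - 10) = (v + (6 + t)/(-4 + t))*(-10 + t) = (-10 + t)*(v + (6 + t)/(-4 + t)))
√(u(-1, 19) + 267) = √((-60 - 10*19 + 19*(6 + 19) - (-10 + 19)*(-4 + 19))/(-4 + 19) + 267) = √((-60 - 190 + 19*25 - 1*9*15)/15 + 267) = √((-60 - 190 + 475 - 135)/15 + 267) = √((1/15)*90 + 267) = √(6 + 267) = √273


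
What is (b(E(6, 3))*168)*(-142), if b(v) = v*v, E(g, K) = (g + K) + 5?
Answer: -4675776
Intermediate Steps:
E(g, K) = 5 + K + g (E(g, K) = (K + g) + 5 = 5 + K + g)
b(v) = v²
(b(E(6, 3))*168)*(-142) = ((5 + 3 + 6)²*168)*(-142) = (14²*168)*(-142) = (196*168)*(-142) = 32928*(-142) = -4675776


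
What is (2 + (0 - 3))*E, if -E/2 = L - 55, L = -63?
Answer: -236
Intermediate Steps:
E = 236 (E = -2*(-63 - 55) = -2*(-118) = 236)
(2 + (0 - 3))*E = (2 + (0 - 3))*236 = (2 - 3)*236 = -1*236 = -236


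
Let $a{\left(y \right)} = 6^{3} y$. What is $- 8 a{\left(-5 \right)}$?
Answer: $8640$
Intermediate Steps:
$a{\left(y \right)} = 216 y$
$- 8 a{\left(-5 \right)} = - 8 \cdot 216 \left(-5\right) = \left(-8\right) \left(-1080\right) = 8640$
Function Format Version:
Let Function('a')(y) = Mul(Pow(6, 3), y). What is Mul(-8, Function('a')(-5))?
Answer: 8640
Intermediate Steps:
Function('a')(y) = Mul(216, y)
Mul(-8, Function('a')(-5)) = Mul(-8, Mul(216, -5)) = Mul(-8, -1080) = 8640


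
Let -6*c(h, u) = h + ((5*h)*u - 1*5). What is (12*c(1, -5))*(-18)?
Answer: -1044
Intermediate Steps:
c(h, u) = 5/6 - h/6 - 5*h*u/6 (c(h, u) = -(h + ((5*h)*u - 1*5))/6 = -(h + (5*h*u - 5))/6 = -(h + (-5 + 5*h*u))/6 = -(-5 + h + 5*h*u)/6 = 5/6 - h/6 - 5*h*u/6)
(12*c(1, -5))*(-18) = (12*(5/6 - 1/6*1 - 5/6*1*(-5)))*(-18) = (12*(5/6 - 1/6 + 25/6))*(-18) = (12*(29/6))*(-18) = 58*(-18) = -1044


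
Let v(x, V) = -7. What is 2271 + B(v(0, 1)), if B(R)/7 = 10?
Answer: 2341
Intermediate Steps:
B(R) = 70 (B(R) = 7*10 = 70)
2271 + B(v(0, 1)) = 2271 + 70 = 2341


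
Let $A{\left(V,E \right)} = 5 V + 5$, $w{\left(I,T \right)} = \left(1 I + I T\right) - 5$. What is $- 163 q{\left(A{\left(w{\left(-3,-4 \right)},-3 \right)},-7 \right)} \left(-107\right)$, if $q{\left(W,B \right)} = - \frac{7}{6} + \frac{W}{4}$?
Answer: $\frac{1063901}{12} \approx 88658.0$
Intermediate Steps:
$w{\left(I,T \right)} = -5 + I + I T$ ($w{\left(I,T \right)} = \left(I + I T\right) - 5 = -5 + I + I T$)
$A{\left(V,E \right)} = 5 + 5 V$
$q{\left(W,B \right)} = - \frac{7}{6} + \frac{W}{4}$ ($q{\left(W,B \right)} = \left(-7\right) \frac{1}{6} + W \frac{1}{4} = - \frac{7}{6} + \frac{W}{4}$)
$- 163 q{\left(A{\left(w{\left(-3,-4 \right)},-3 \right)},-7 \right)} \left(-107\right) = - 163 \left(- \frac{7}{6} + \frac{5 + 5 \left(-5 - 3 - -12\right)}{4}\right) \left(-107\right) = - 163 \left(- \frac{7}{6} + \frac{5 + 5 \left(-5 - 3 + 12\right)}{4}\right) \left(-107\right) = - 163 \left(- \frac{7}{6} + \frac{5 + 5 \cdot 4}{4}\right) \left(-107\right) = - 163 \left(- \frac{7}{6} + \frac{5 + 20}{4}\right) \left(-107\right) = - 163 \left(- \frac{7}{6} + \frac{1}{4} \cdot 25\right) \left(-107\right) = - 163 \left(- \frac{7}{6} + \frac{25}{4}\right) \left(-107\right) = \left(-163\right) \frac{61}{12} \left(-107\right) = \left(- \frac{9943}{12}\right) \left(-107\right) = \frac{1063901}{12}$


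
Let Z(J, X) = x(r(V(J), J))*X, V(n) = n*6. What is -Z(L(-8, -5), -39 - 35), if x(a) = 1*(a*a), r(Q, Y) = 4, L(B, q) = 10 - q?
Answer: 1184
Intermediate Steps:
V(n) = 6*n
x(a) = a² (x(a) = 1*a² = a²)
Z(J, X) = 16*X (Z(J, X) = 4²*X = 16*X)
-Z(L(-8, -5), -39 - 35) = -16*(-39 - 35) = -16*(-74) = -1*(-1184) = 1184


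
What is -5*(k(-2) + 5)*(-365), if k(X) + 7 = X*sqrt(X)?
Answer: -3650 - 3650*I*sqrt(2) ≈ -3650.0 - 5161.9*I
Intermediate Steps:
k(X) = -7 + X**(3/2) (k(X) = -7 + X*sqrt(X) = -7 + X**(3/2))
-5*(k(-2) + 5)*(-365) = -5*((-7 + (-2)**(3/2)) + 5)*(-365) = -5*((-7 - 2*I*sqrt(2)) + 5)*(-365) = -5*(-2 - 2*I*sqrt(2))*(-365) = (10 + 10*I*sqrt(2))*(-365) = -3650 - 3650*I*sqrt(2)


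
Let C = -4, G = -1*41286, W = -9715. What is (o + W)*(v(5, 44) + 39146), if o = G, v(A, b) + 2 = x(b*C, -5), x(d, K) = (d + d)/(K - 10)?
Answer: -29963699512/15 ≈ -1.9976e+9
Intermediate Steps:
G = -41286
x(d, K) = 2*d/(-10 + K) (x(d, K) = (2*d)/(-10 + K) = 2*d/(-10 + K))
v(A, b) = -2 + 8*b/15 (v(A, b) = -2 + 2*(b*(-4))/(-10 - 5) = -2 + 2*(-4*b)/(-15) = -2 + 2*(-4*b)*(-1/15) = -2 + 8*b/15)
o = -41286
(o + W)*(v(5, 44) + 39146) = (-41286 - 9715)*((-2 + (8/15)*44) + 39146) = -51001*((-2 + 352/15) + 39146) = -51001*(322/15 + 39146) = -51001*587512/15 = -29963699512/15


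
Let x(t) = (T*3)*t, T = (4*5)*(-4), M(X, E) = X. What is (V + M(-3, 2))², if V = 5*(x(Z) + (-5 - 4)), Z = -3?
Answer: 12616704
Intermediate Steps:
T = -80 (T = 20*(-4) = -80)
x(t) = -240*t (x(t) = (-80*3)*t = -240*t)
V = 3555 (V = 5*(-240*(-3) + (-5 - 4)) = 5*(720 - 9) = 5*711 = 3555)
(V + M(-3, 2))² = (3555 - 3)² = 3552² = 12616704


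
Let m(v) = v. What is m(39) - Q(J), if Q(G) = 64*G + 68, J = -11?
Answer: 675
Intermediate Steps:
Q(G) = 68 + 64*G
m(39) - Q(J) = 39 - (68 + 64*(-11)) = 39 - (68 - 704) = 39 - 1*(-636) = 39 + 636 = 675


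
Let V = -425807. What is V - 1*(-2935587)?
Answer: 2509780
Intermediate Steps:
V - 1*(-2935587) = -425807 - 1*(-2935587) = -425807 + 2935587 = 2509780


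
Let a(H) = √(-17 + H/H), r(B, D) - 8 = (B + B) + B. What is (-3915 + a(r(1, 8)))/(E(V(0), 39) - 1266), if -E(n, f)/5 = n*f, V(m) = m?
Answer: 1305/422 - 2*I/633 ≈ 3.0924 - 0.0031596*I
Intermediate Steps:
r(B, D) = 8 + 3*B (r(B, D) = 8 + ((B + B) + B) = 8 + (2*B + B) = 8 + 3*B)
E(n, f) = -5*f*n (E(n, f) = -5*n*f = -5*f*n)
a(H) = 4*I (a(H) = √(-17 + 1) = √(-16) = 4*I)
(-3915 + a(r(1, 8)))/(E(V(0), 39) - 1266) = (-3915 + 4*I)/(-5*39*0 - 1266) = (-3915 + 4*I)/(0 - 1266) = (-3915 + 4*I)/(-1266) = (-3915 + 4*I)*(-1/1266) = 1305/422 - 2*I/633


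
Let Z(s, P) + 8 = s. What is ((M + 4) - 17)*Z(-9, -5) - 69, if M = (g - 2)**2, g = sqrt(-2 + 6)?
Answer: 152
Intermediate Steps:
g = 2 (g = sqrt(4) = 2)
Z(s, P) = -8 + s
M = 0 (M = (2 - 2)**2 = 0**2 = 0)
((M + 4) - 17)*Z(-9, -5) - 69 = ((0 + 4) - 17)*(-8 - 9) - 69 = (4 - 17)*(-17) - 69 = -13*(-17) - 69 = 221 - 69 = 152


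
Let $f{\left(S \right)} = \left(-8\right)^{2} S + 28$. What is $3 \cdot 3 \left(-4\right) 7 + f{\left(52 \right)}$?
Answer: $3104$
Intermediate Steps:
$f{\left(S \right)} = 28 + 64 S$ ($f{\left(S \right)} = 64 S + 28 = 28 + 64 S$)
$3 \cdot 3 \left(-4\right) 7 + f{\left(52 \right)} = 3 \cdot 3 \left(-4\right) 7 + \left(28 + 64 \cdot 52\right) = 3 \left(-12\right) 7 + \left(28 + 3328\right) = \left(-36\right) 7 + 3356 = -252 + 3356 = 3104$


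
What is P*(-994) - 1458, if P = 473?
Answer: -471620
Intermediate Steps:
P*(-994) - 1458 = 473*(-994) - 1458 = -470162 - 1458 = -471620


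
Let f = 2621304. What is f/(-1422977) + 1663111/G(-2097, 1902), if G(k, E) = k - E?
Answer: -55280262701/132336861 ≈ -417.72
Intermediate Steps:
f/(-1422977) + 1663111/G(-2097, 1902) = 2621304/(-1422977) + 1663111/(-2097 - 1*1902) = 2621304*(-1/1422977) + 1663111/(-2097 - 1902) = -2621304/1422977 + 1663111/(-3999) = -2621304/1422977 + 1663111*(-1/3999) = -2621304/1422977 - 38677/93 = -55280262701/132336861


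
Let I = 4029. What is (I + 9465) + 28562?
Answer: 42056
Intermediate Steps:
(I + 9465) + 28562 = (4029 + 9465) + 28562 = 13494 + 28562 = 42056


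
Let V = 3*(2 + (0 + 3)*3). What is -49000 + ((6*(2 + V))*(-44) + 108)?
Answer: -58132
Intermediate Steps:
V = 33 (V = 3*(2 + 3*3) = 3*(2 + 9) = 3*11 = 33)
-49000 + ((6*(2 + V))*(-44) + 108) = -49000 + ((6*(2 + 33))*(-44) + 108) = -49000 + ((6*35)*(-44) + 108) = -49000 + (210*(-44) + 108) = -49000 + (-9240 + 108) = -49000 - 9132 = -58132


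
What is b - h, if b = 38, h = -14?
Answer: 52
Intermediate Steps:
b - h = 38 - 1*(-14) = 38 + 14 = 52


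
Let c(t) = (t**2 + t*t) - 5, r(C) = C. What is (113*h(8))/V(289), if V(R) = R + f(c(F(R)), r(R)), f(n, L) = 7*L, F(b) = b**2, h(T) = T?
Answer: 113/289 ≈ 0.39100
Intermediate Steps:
c(t) = -5 + 2*t**2 (c(t) = (t**2 + t**2) - 5 = 2*t**2 - 5 = -5 + 2*t**2)
V(R) = 8*R (V(R) = R + 7*R = 8*R)
(113*h(8))/V(289) = (113*8)/((8*289)) = 904/2312 = 904*(1/2312) = 113/289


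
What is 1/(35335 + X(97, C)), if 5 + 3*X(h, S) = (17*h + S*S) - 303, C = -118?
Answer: 3/121270 ≈ 2.4738e-5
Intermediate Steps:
X(h, S) = -308/3 + S²/3 + 17*h/3 (X(h, S) = -5/3 + ((17*h + S*S) - 303)/3 = -5/3 + ((17*h + S²) - 303)/3 = -5/3 + ((S² + 17*h) - 303)/3 = -5/3 + (-303 + S² + 17*h)/3 = -5/3 + (-101 + S²/3 + 17*h/3) = -308/3 + S²/3 + 17*h/3)
1/(35335 + X(97, C)) = 1/(35335 + (-308/3 + (⅓)*(-118)² + (17/3)*97)) = 1/(35335 + (-308/3 + (⅓)*13924 + 1649/3)) = 1/(35335 + (-308/3 + 13924/3 + 1649/3)) = 1/(35335 + 15265/3) = 1/(121270/3) = 3/121270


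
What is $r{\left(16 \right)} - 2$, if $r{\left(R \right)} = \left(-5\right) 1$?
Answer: $-7$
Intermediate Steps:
$r{\left(R \right)} = -5$
$r{\left(16 \right)} - 2 = -5 - 2 = -7$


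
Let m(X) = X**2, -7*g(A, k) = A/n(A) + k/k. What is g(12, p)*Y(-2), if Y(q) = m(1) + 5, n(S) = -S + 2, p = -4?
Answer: 6/35 ≈ 0.17143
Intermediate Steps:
n(S) = 2 - S
g(A, k) = -1/7 - A/(7*(2 - A)) (g(A, k) = -(A/(2 - A) + k/k)/7 = -(A/(2 - A) + 1)/7 = -(1 + A/(2 - A))/7 = -1/7 - A/(7*(2 - A)))
Y(q) = 6 (Y(q) = 1**2 + 5 = 1 + 5 = 6)
g(12, p)*Y(-2) = (2/(7*(-2 + 12)))*6 = ((2/7)/10)*6 = ((2/7)*(1/10))*6 = (1/35)*6 = 6/35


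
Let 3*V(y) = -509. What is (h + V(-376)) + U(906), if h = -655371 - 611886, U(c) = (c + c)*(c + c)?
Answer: 6047752/3 ≈ 2.0159e+6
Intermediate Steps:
V(y) = -509/3 (V(y) = (⅓)*(-509) = -509/3)
U(c) = 4*c² (U(c) = (2*c)*(2*c) = 4*c²)
h = -1267257
(h + V(-376)) + U(906) = (-1267257 - 509/3) + 4*906² = -3802280/3 + 4*820836 = -3802280/3 + 3283344 = 6047752/3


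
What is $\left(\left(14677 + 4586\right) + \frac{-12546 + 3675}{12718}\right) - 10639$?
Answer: $\frac{109671161}{12718} \approx 8623.3$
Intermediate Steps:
$\left(\left(14677 + 4586\right) + \frac{-12546 + 3675}{12718}\right) - 10639 = \left(19263 - \frac{8871}{12718}\right) - 10639 = \frac{244977963}{12718} - 10639 = \frac{109671161}{12718}$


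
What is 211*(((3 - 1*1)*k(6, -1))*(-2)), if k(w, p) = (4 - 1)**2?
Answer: -7596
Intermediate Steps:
k(w, p) = 9 (k(w, p) = 3**2 = 9)
211*(((3 - 1*1)*k(6, -1))*(-2)) = 211*(((3 - 1*1)*9)*(-2)) = 211*(((3 - 1)*9)*(-2)) = 211*((2*9)*(-2)) = 211*(18*(-2)) = 211*(-36) = -7596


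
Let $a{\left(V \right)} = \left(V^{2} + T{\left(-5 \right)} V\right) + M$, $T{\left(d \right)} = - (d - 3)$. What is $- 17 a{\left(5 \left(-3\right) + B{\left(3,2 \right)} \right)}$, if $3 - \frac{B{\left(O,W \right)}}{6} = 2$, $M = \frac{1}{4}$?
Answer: $- \frac{629}{4} \approx -157.25$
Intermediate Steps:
$M = \frac{1}{4} \approx 0.25$
$T{\left(d \right)} = 3 - d$ ($T{\left(d \right)} = - (-3 + d) = 3 - d$)
$B{\left(O,W \right)} = 6$ ($B{\left(O,W \right)} = 18 - 12 = 6$)
$a{\left(V \right)} = \frac{1}{4} + V^{2} + 8 V$ ($a{\left(V \right)} = \left(V^{2} + \left(3 - -5\right) V\right) + \frac{1}{4} = \left(V^{2} + \left(3 + 5\right) V\right) + \frac{1}{4} = \left(V^{2} + 8 V\right) + \frac{1}{4} = \frac{1}{4} + V^{2} + 8 V$)
$- 17 a{\left(5 \left(-3\right) + B{\left(3,2 \right)} \right)} = - 17 \left(\frac{1}{4} + \left(5 \left(-3\right) + 6\right)^{2} + 8 \left(5 \left(-3\right) + 6\right)\right) = - 17 \left(\frac{1}{4} + \left(-15 + 6\right)^{2} + 8 \left(-15 + 6\right)\right) = - 17 \left(\frac{1}{4} + \left(-9\right)^{2} + 8 \left(-9\right)\right) = - 17 \left(\frac{1}{4} + 81 - 72\right) = \left(-17\right) \frac{37}{4} = - \frac{629}{4}$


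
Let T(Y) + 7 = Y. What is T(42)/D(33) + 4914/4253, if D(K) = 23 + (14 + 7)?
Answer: 365071/187132 ≈ 1.9509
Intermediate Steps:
T(Y) = -7 + Y
D(K) = 44 (D(K) = 23 + 21 = 44)
T(42)/D(33) + 4914/4253 = (-7 + 42)/44 + 4914/4253 = 35*(1/44) + 4914*(1/4253) = 35/44 + 4914/4253 = 365071/187132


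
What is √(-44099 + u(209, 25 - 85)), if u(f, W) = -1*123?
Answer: I*√44222 ≈ 210.29*I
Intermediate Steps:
u(f, W) = -123
√(-44099 + u(209, 25 - 85)) = √(-44099 - 123) = √(-44222) = I*√44222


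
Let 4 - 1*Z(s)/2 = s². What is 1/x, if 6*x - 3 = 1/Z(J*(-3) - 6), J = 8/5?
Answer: 33792/16871 ≈ 2.0030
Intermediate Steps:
J = 8/5 (J = 8*(⅕) = 8/5 ≈ 1.6000)
Z(s) = 8 - 2*s²
x = 16871/33792 (x = ½ + 1/(6*(8 - 2*((8/5)*(-3) - 6)²)) = ½ + 1/(6*(8 - 2*(-24/5 - 6)²)) = ½ + 1/(6*(8 - 2*(-54/5)²)) = ½ + 1/(6*(8 - 2*2916/25)) = ½ + 1/(6*(8 - 5832/25)) = ½ + 1/(6*(-5632/25)) = ½ + (⅙)*(-25/5632) = ½ - 25/33792 = 16871/33792 ≈ 0.49926)
1/x = 1/(16871/33792) = 33792/16871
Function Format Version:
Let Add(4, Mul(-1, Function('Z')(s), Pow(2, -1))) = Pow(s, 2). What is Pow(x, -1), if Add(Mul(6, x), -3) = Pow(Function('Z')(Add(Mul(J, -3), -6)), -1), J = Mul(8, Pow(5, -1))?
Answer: Rational(33792, 16871) ≈ 2.0030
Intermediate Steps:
J = Rational(8, 5) (J = Mul(8, Rational(1, 5)) = Rational(8, 5) ≈ 1.6000)
Function('Z')(s) = Add(8, Mul(-2, Pow(s, 2)))
x = Rational(16871, 33792) (x = Add(Rational(1, 2), Mul(Rational(1, 6), Pow(Add(8, Mul(-2, Pow(Add(Mul(Rational(8, 5), -3), -6), 2))), -1))) = Add(Rational(1, 2), Mul(Rational(1, 6), Pow(Add(8, Mul(-2, Pow(Add(Rational(-24, 5), -6), 2))), -1))) = Add(Rational(1, 2), Mul(Rational(1, 6), Pow(Add(8, Mul(-2, Pow(Rational(-54, 5), 2))), -1))) = Add(Rational(1, 2), Mul(Rational(1, 6), Pow(Add(8, Mul(-2, Rational(2916, 25))), -1))) = Add(Rational(1, 2), Mul(Rational(1, 6), Pow(Add(8, Rational(-5832, 25)), -1))) = Add(Rational(1, 2), Mul(Rational(1, 6), Pow(Rational(-5632, 25), -1))) = Add(Rational(1, 2), Mul(Rational(1, 6), Rational(-25, 5632))) = Add(Rational(1, 2), Rational(-25, 33792)) = Rational(16871, 33792) ≈ 0.49926)
Pow(x, -1) = Pow(Rational(16871, 33792), -1) = Rational(33792, 16871)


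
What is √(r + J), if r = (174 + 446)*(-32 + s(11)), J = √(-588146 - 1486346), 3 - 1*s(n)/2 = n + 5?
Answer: √(-35960 + 2*I*√518623) ≈ 3.797 + 189.67*I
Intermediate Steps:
s(n) = -4 - 2*n (s(n) = 6 - 2*(n + 5) = 6 - 2*(5 + n) = 6 + (-10 - 2*n) = -4 - 2*n)
J = 2*I*√518623 (J = √(-2074492) = 2*I*√518623 ≈ 1440.3*I)
r = -35960 (r = (174 + 446)*(-32 + (-4 - 2*11)) = 620*(-32 + (-4 - 22)) = 620*(-32 - 26) = 620*(-58) = -35960)
√(r + J) = √(-35960 + 2*I*√518623)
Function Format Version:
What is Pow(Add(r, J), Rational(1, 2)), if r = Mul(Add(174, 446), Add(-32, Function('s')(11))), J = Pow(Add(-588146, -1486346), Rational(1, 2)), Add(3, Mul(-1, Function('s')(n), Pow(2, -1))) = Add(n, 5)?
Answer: Pow(Add(-35960, Mul(2, I, Pow(518623, Rational(1, 2)))), Rational(1, 2)) ≈ Add(3.797, Mul(189.67, I))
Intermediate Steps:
Function('s')(n) = Add(-4, Mul(-2, n)) (Function('s')(n) = Add(6, Mul(-2, Add(n, 5))) = Add(6, Mul(-2, Add(5, n))) = Add(6, Add(-10, Mul(-2, n))) = Add(-4, Mul(-2, n)))
J = Mul(2, I, Pow(518623, Rational(1, 2))) (J = Pow(-2074492, Rational(1, 2)) = Mul(2, I, Pow(518623, Rational(1, 2))) ≈ Mul(1440.3, I))
r = -35960 (r = Mul(Add(174, 446), Add(-32, Add(-4, Mul(-2, 11)))) = Mul(620, Add(-32, Add(-4, -22))) = Mul(620, Add(-32, -26)) = Mul(620, -58) = -35960)
Pow(Add(r, J), Rational(1, 2)) = Pow(Add(-35960, Mul(2, I, Pow(518623, Rational(1, 2)))), Rational(1, 2))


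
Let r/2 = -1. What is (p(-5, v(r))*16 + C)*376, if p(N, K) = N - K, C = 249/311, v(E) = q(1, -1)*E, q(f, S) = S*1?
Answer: -13003208/311 ≈ -41811.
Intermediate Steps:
q(f, S) = S
r = -2 (r = 2*(-1) = -2)
v(E) = -E
C = 249/311 (C = 249*(1/311) = 249/311 ≈ 0.80064)
(p(-5, v(r))*16 + C)*376 = ((-5 - (-1)*(-2))*16 + 249/311)*376 = ((-5 - 1*2)*16 + 249/311)*376 = ((-5 - 2)*16 + 249/311)*376 = (-7*16 + 249/311)*376 = (-112 + 249/311)*376 = -34583/311*376 = -13003208/311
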